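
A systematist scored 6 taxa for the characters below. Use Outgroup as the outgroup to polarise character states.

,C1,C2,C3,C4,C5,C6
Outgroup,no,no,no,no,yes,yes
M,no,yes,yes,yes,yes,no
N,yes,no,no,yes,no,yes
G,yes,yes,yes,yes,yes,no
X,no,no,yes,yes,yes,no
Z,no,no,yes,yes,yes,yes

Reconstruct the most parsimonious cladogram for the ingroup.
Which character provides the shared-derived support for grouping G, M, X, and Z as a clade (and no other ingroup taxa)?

Character polarity is set by the outgroup: the derived state is whichever differs from the outgroup's state, so for C5, C6 the derived state is 'no', and for the remaining characters it is 'yes'.
C1 groups G and N, which is incompatible with the clades supported by the remaining characters; treating it as convergent (homoplasy) costs fewer steps than any alternative tree.
C2 (derived state 'yes') is shared by G and M — a synapomorphy uniting that clade.
Only G, M, X, and Z show the derived state 'yes' for C3, supporting them as a clade.
All ingroup taxa share the derived state 'yes' for C4; it defines the ingroup but does not resolve relationships within it.
C5 (derived state 'no') is unique to N (autapomorphy; uninformative for grouping).
C6: derived state 'no' in G, M, and X only — synapomorphy for {G, M, X}.
Most parsimonious ingroup topology: ((((M,G),X),Z),N).
The clade {G, M, X, Z} is supported by C3: its derived state 'yes' occurs in exactly those taxa and in no other taxon (including the outgroup).

C3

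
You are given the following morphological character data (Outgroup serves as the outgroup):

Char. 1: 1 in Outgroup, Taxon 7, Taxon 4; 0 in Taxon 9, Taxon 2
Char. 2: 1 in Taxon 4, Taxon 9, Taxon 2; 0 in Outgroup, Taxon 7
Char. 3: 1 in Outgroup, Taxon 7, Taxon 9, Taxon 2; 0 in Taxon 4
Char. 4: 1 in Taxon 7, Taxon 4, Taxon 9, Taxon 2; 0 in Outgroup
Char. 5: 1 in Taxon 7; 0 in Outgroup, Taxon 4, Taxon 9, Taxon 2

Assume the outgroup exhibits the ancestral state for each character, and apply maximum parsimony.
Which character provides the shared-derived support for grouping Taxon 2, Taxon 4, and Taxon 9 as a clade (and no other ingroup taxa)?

Character polarity is set by the outgroup: the derived state is whichever differs from the outgroup's state, so for Char. 1, Char. 3 the derived state is '0', and for the remaining characters it is '1'.
Char. 1 (derived state '0') is shared by Taxon 2 and Taxon 9 — a synapomorphy uniting that clade.
Only Taxon 2, Taxon 4, and Taxon 9 show the derived state '1' for Char. 2, supporting them as a clade.
Char. 3 (derived state '0') is unique to Taxon 4 (autapomorphy; uninformative for grouping).
Char. 4 (derived state '1') is shared by all ingroup taxa — unites the whole ingroup.
Char. 5: derived state '1' in Taxon 7 only — an autapomorphy, so it tells us nothing about relationships among taxa.
Most parsimonious ingroup topology: (Taxon 7,(Taxon 4,(Taxon 9,Taxon 2))).
The clade {Taxon 2, Taxon 4, Taxon 9} is supported by Char. 2: its derived state '1' occurs in exactly those taxa and in no other taxon (including the outgroup).

Char. 2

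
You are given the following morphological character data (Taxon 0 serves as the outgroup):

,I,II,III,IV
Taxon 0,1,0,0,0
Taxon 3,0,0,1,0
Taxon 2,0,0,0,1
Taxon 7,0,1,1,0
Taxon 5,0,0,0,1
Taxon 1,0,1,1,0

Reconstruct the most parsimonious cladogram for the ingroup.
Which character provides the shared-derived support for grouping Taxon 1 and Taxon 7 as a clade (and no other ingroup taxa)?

Character polarity is set by the outgroup: the derived state is whichever differs from the outgroup's state, so for I the derived state is '0', and for the remaining characters it is '1'.
I (derived state '0') is shared by all ingroup taxa — unites the whole ingroup.
II (derived state '1') is shared by Taxon 1 and Taxon 7 — a synapomorphy uniting that clade.
III (derived state '1') is shared by Taxon 1, Taxon 3, and Taxon 7 — a synapomorphy uniting that clade.
Only Taxon 2 and Taxon 5 show the derived state '1' for IV, supporting them as a clade.
Most parsimonious ingroup topology: ((Taxon 3,(Taxon 7,Taxon 1)),(Taxon 2,Taxon 5)).
The clade {Taxon 1, Taxon 7} is supported by II: its derived state '1' occurs in exactly those taxa and in no other taxon (including the outgroup).

II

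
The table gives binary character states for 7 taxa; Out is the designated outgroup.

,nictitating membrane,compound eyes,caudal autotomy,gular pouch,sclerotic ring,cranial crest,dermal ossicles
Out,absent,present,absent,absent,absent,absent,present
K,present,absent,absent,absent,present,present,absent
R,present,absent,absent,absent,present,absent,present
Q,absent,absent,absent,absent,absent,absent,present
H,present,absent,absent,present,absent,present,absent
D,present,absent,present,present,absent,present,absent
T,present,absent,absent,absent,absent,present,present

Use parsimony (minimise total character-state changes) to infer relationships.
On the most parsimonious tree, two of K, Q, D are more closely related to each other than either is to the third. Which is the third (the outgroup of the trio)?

Character polarity is set by the outgroup: the derived state is whichever differs from the outgroup's state, so for compound eyes, dermal ossicles the derived state is 'absent', and for the remaining characters it is 'present'.
nictitating membrane (derived state 'present') is shared by D, H, K, R, and T — a synapomorphy uniting that clade.
All ingroup taxa share the derived state 'absent' for compound eyes; it defines the ingroup but does not resolve relationships within it.
caudal autotomy: derived state 'present' in D only — an autapomorphy, so it tells us nothing about relationships among taxa.
gular pouch (derived state 'present') is shared by D and H — a synapomorphy uniting that clade.
sclerotic ring (state 'present') occurs in K and R but conflicts with the nesting implied by the other characters — most parsimoniously interpreted as homoplasy.
Only D, H, K, and T show the derived state 'present' for cranial crest, supporting them as a clade.
dermal ossicles (derived state 'absent') is shared by D, H, and K — a synapomorphy uniting that clade.
Most parsimonious ingroup topology: ((((K,(H,D)),T),R),Q).
K and D share a more recent common ancestor with each other than either does with Q, so Q is the least closely related of the three.

Q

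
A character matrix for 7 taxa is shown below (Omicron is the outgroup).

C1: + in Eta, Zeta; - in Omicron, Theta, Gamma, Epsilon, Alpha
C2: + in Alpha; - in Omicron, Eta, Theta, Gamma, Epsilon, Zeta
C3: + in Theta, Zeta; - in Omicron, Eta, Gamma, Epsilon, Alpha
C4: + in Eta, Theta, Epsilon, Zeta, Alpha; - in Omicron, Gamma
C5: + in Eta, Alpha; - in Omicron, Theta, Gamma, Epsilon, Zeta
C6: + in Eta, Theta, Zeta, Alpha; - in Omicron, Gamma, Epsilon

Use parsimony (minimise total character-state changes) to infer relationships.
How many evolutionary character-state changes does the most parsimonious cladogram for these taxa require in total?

The outgroup has state '-' for every character, so '+' is the derived state throughout.
C1 groups Eta and Zeta, which is incompatible with the clades supported by the remaining characters; treating it as convergent (homoplasy) costs fewer steps than any alternative tree.
C2: derived state '+' in Alpha only — an autapomorphy, so it tells us nothing about relationships among taxa.
Only Theta and Zeta show the derived state '+' for C3, supporting them as a clade.
Only Alpha, Epsilon, Eta, Theta, and Zeta show the derived state '+' for C4, supporting them as a clade.
Only Alpha and Eta show the derived state '+' for C5, supporting them as a clade.
Only Alpha, Eta, Theta, and Zeta show the derived state '+' for C6, supporting them as a clade.
Most parsimonious ingroup topology: ((((Eta,Alpha),(Theta,Zeta)),Epsilon),Gamma).
Changes per character on this tree: C1: 2; C2: 1; C3: 1; C4: 1; C5: 1; C6: 1.
Total = 7.

7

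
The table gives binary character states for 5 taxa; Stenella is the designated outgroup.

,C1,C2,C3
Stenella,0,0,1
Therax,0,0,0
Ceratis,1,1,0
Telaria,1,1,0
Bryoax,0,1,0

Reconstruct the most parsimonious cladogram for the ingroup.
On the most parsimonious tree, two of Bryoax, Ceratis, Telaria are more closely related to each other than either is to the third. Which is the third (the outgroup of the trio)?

Character polarity is set by the outgroup: the derived state is whichever differs from the outgroup's state, so for C3 the derived state is '0', and for the remaining characters it is '1'.
Only Ceratis and Telaria show the derived state '1' for C1, supporting them as a clade.
C2 (derived state '1') is shared by Bryoax, Ceratis, and Telaria — a synapomorphy uniting that clade.
All ingroup taxa share the derived state '0' for C3; it defines the ingroup but does not resolve relationships within it.
Most parsimonious ingroup topology: (Therax,((Ceratis,Telaria),Bryoax)).
Telaria and Ceratis share a more recent common ancestor with each other than either does with Bryoax, so Bryoax is the least closely related of the three.

Bryoax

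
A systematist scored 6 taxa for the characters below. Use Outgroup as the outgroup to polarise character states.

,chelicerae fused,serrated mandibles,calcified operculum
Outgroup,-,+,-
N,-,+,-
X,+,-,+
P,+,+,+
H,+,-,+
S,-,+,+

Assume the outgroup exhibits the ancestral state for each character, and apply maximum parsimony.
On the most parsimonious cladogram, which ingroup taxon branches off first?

Character polarity is set by the outgroup: the derived state is whichever differs from the outgroup's state, so for serrated mandibles the derived state is '-', and for the remaining characters it is '+'.
Only H, P, and X show the derived state '+' for chelicerae fused, supporting them as a clade.
serrated mandibles: derived state '-' in H and X only — synapomorphy for {H, X}.
calcified operculum: derived state '+' in H, P, S, and X only — synapomorphy for {H, P, S, X}.
Most parsimonious ingroup topology: (N,(((X,H),P),S)).
N is sister to the clade containing all other ingroup taxa, so it is the earliest-diverging (most basal) ingroup lineage.

N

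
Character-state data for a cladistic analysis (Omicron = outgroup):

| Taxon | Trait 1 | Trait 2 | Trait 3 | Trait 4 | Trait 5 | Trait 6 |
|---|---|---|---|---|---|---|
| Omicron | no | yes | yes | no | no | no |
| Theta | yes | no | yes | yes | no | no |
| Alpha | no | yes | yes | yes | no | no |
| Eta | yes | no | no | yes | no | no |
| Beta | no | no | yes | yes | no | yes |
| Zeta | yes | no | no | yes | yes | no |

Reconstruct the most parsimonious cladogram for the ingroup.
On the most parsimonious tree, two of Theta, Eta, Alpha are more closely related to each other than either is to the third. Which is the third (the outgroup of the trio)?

Character polarity is set by the outgroup: the derived state is whichever differs from the outgroup's state, so for Trait 2, Trait 3 the derived state is 'no', and for the remaining characters it is 'yes'.
Trait 1: derived state 'yes' in Eta, Theta, and Zeta only — synapomorphy for {Eta, Theta, Zeta}.
Only Beta, Eta, Theta, and Zeta show the derived state 'no' for Trait 2, supporting them as a clade.
Only Eta and Zeta show the derived state 'no' for Trait 3, supporting them as a clade.
All ingroup taxa share the derived state 'yes' for Trait 4; it defines the ingroup but does not resolve relationships within it.
Trait 5 (derived state 'yes') is unique to Zeta (autapomorphy; uninformative for grouping).
Trait 6: derived state 'yes' in Beta only — an autapomorphy, so it tells us nothing about relationships among taxa.
Most parsimonious ingroup topology: (((Theta,(Eta,Zeta)),Beta),Alpha).
Theta and Eta share a more recent common ancestor with each other than either does with Alpha, so Alpha is the least closely related of the three.

Alpha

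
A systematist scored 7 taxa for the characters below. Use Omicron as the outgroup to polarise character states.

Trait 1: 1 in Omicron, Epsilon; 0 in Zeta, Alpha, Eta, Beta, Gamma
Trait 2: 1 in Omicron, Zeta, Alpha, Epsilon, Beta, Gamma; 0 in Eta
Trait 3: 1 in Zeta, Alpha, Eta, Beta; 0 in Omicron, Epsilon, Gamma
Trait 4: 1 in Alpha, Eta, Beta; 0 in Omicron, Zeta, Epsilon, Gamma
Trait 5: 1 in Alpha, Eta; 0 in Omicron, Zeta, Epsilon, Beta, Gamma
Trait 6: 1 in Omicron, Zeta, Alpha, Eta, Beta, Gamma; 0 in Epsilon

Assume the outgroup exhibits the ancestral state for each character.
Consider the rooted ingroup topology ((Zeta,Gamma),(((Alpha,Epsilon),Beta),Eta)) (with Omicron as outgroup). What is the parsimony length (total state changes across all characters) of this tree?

11

Map each character onto ((Zeta,Gamma),(((Alpha,Epsilon),Beta),Eta)) (rooted by Omicron) and count the minimum state changes it requires (Fitch parsimony):
Trait 1: 2; Trait 2: 1; Trait 3: 3; Trait 4: 2; Trait 5: 2; Trait 6: 1.
Total tree length = 11.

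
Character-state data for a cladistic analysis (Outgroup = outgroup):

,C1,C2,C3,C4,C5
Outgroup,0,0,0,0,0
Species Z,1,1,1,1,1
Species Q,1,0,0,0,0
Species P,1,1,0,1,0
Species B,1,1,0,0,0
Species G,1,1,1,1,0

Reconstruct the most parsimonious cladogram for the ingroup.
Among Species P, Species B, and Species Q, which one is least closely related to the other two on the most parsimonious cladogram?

Species Q

The outgroup has state '0' for every character, so '1' is the derived state throughout.
All ingroup taxa share the derived state '1' for C1; it defines the ingroup but does not resolve relationships within it.
C2: derived state '1' in Species B, Species G, Species P, and Species Z only — synapomorphy for {Species B, Species G, Species P, Species Z}.
Only Species G and Species Z show the derived state '1' for C3, supporting them as a clade.
C4 (derived state '1') is shared by Species G, Species P, and Species Z — a synapomorphy uniting that clade.
C5 (derived state '1') is unique to Species Z (autapomorphy; uninformative for grouping).
Most parsimonious ingroup topology: ((((Species Z,Species G),Species P),Species B),Species Q).
Species B and Species P share a more recent common ancestor with each other than either does with Species Q, so Species Q is the least closely related of the three.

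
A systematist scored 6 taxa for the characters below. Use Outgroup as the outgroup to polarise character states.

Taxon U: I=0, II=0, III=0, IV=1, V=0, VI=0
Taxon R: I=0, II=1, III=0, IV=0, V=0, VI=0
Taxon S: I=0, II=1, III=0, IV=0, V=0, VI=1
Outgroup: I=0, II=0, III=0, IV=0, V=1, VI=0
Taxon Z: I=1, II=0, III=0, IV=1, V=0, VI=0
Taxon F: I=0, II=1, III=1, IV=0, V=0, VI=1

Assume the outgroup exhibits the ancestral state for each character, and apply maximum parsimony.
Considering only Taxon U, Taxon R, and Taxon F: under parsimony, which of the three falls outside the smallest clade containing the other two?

Character polarity is set by the outgroup: the derived state is whichever differs from the outgroup's state, so for V the derived state is '0', and for the remaining characters it is '1'.
I (derived state '1') is unique to Taxon Z (autapomorphy; uninformative for grouping).
II: derived state '1' in Taxon F, Taxon R, and Taxon S only — synapomorphy for {Taxon F, Taxon R, Taxon S}.
III (derived state '1') is unique to Taxon F (autapomorphy; uninformative for grouping).
IV: derived state '1' in Taxon U and Taxon Z only — synapomorphy for {Taxon U, Taxon Z}.
All ingroup taxa share the derived state '0' for V; it defines the ingroup but does not resolve relationships within it.
Only Taxon F and Taxon S show the derived state '1' for VI, supporting them as a clade.
Most parsimonious ingroup topology: (((Taxon S,Taxon F),Taxon R),(Taxon U,Taxon Z)).
Taxon F and Taxon R share a more recent common ancestor with each other than either does with Taxon U, so Taxon U is the least closely related of the three.

Taxon U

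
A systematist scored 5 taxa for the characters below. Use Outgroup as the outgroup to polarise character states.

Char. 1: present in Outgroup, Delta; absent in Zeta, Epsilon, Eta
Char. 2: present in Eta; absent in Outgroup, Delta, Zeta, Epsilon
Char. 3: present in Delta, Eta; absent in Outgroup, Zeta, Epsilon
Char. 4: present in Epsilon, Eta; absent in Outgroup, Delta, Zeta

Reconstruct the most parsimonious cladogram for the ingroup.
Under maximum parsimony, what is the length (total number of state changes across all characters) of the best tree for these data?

Character polarity is set by the outgroup: the derived state is whichever differs from the outgroup's state, so for Char. 1 the derived state is 'absent', and for the remaining characters it is 'present'.
Char. 1: derived state 'absent' in Epsilon, Eta, and Zeta only — synapomorphy for {Epsilon, Eta, Zeta}.
Char. 2: derived state 'present' in Eta only — an autapomorphy, so it tells us nothing about relationships among taxa.
Char. 3 (state 'present') occurs in Delta and Eta but conflicts with the nesting implied by the other characters — most parsimoniously interpreted as homoplasy.
Char. 4: derived state 'present' in Epsilon and Eta only — synapomorphy for {Epsilon, Eta}.
Most parsimonious ingroup topology: (Delta,(Zeta,(Epsilon,Eta))).
Changes per character on this tree: Char. 1: 1; Char. 2: 1; Char. 3: 2; Char. 4: 1.
Total = 5.

5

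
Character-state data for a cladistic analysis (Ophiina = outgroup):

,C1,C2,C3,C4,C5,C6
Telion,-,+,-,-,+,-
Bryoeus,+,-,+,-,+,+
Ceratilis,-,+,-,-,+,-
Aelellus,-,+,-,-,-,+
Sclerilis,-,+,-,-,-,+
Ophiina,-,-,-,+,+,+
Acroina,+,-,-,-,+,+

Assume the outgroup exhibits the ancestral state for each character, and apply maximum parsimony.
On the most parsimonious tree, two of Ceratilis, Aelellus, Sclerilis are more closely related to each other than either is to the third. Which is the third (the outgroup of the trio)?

Character polarity is set by the outgroup: the derived state is whichever differs from the outgroup's state, so for C4, C5, C6 the derived state is '-', and for the remaining characters it is '+'.
C1: derived state '+' in Acroina and Bryoeus only — synapomorphy for {Acroina, Bryoeus}.
C2 (derived state '+') is shared by Aelellus, Ceratilis, Sclerilis, and Telion — a synapomorphy uniting that clade.
C3: derived state '+' in Bryoeus only — an autapomorphy, so it tells us nothing about relationships among taxa.
C4 (derived state '-') is shared by all ingroup taxa — unites the whole ingroup.
Only Aelellus and Sclerilis show the derived state '-' for C5, supporting them as a clade.
Only Ceratilis and Telion show the derived state '-' for C6, supporting them as a clade.
Most parsimonious ingroup topology: (((Ceratilis,Telion),(Sclerilis,Aelellus)),(Acroina,Bryoeus)).
Aelellus and Sclerilis share a more recent common ancestor with each other than either does with Ceratilis, so Ceratilis is the least closely related of the three.

Ceratilis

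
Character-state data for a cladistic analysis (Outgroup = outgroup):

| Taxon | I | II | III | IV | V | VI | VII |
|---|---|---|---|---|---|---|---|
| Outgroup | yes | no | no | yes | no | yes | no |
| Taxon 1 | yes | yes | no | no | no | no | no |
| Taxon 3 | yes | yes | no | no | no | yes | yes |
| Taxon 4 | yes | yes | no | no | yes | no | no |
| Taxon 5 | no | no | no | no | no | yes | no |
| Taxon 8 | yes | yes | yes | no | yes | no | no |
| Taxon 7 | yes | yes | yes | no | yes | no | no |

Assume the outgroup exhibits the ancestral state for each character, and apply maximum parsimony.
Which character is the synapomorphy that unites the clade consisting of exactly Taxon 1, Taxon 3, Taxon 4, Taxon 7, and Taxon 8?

Character polarity is set by the outgroup: the derived state is whichever differs from the outgroup's state, so for I, IV, VI the derived state is 'no', and for the remaining characters it is 'yes'.
I: derived state 'no' in Taxon 5 only — an autapomorphy, so it tells us nothing about relationships among taxa.
II: derived state 'yes' in Taxon 1, Taxon 3, Taxon 4, Taxon 7, and Taxon 8 only — synapomorphy for {Taxon 1, Taxon 3, Taxon 4, Taxon 7, Taxon 8}.
III: derived state 'yes' in Taxon 7 and Taxon 8 only — synapomorphy for {Taxon 7, Taxon 8}.
All ingroup taxa share the derived state 'no' for IV; it defines the ingroup but does not resolve relationships within it.
Only Taxon 4, Taxon 7, and Taxon 8 show the derived state 'yes' for V, supporting them as a clade.
VI (derived state 'no') is shared by Taxon 1, Taxon 4, Taxon 7, and Taxon 8 — a synapomorphy uniting that clade.
VII: derived state 'yes' in Taxon 3 only — an autapomorphy, so it tells us nothing about relationships among taxa.
Most parsimonious ingroup topology: (((Taxon 1,(Taxon 4,(Taxon 8,Taxon 7))),Taxon 3),Taxon 5).
The clade {Taxon 1, Taxon 3, Taxon 4, Taxon 7, Taxon 8} is supported by II: its derived state 'yes' occurs in exactly those taxa and in no other taxon (including the outgroup).

II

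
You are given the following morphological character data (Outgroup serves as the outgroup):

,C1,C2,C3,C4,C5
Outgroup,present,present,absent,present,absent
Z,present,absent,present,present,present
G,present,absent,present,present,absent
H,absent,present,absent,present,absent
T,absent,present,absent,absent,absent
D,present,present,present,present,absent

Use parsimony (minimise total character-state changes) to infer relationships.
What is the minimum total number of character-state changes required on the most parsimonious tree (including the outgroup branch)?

Character polarity is set by the outgroup: the derived state is whichever differs from the outgroup's state, so for C1, C2, C4 the derived state is 'absent', and for the remaining characters it is 'present'.
Only H and T show the derived state 'absent' for C1, supporting them as a clade.
C2 (derived state 'absent') is shared by G and Z — a synapomorphy uniting that clade.
C3: derived state 'present' in D, G, and Z only — synapomorphy for {D, G, Z}.
C4 (derived state 'absent') is unique to T (autapomorphy; uninformative for grouping).
C5 (derived state 'present') is unique to Z (autapomorphy; uninformative for grouping).
Most parsimonious ingroup topology: (((Z,G),D),(H,T)).
Changes per character on this tree: C1: 1; C2: 1; C3: 1; C4: 1; C5: 1.
Total = 5.

5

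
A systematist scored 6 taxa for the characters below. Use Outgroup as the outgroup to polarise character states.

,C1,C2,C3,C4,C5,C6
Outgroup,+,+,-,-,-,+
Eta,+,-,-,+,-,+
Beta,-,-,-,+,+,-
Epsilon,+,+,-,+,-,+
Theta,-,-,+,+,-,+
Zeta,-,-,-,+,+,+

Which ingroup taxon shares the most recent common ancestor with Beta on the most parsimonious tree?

Character polarity is set by the outgroup: the derived state is whichever differs from the outgroup's state, so for C1, C2, C6 the derived state is '-', and for the remaining characters it is '+'.
C1 (derived state '-') is shared by Beta, Theta, and Zeta — a synapomorphy uniting that clade.
Only Beta, Eta, Theta, and Zeta show the derived state '-' for C2, supporting them as a clade.
C3: derived state '+' in Theta only — an autapomorphy, so it tells us nothing about relationships among taxa.
C4 (derived state '+') is shared by all ingroup taxa — unites the whole ingroup.
C5: derived state '+' in Beta and Zeta only — synapomorphy for {Beta, Zeta}.
C6 (derived state '-') is unique to Beta (autapomorphy; uninformative for grouping).
Most parsimonious ingroup topology: ((Eta,((Beta,Zeta),Theta)),Epsilon).
Beta and Zeta form a cherry on this tree, so they are sister taxa.

Zeta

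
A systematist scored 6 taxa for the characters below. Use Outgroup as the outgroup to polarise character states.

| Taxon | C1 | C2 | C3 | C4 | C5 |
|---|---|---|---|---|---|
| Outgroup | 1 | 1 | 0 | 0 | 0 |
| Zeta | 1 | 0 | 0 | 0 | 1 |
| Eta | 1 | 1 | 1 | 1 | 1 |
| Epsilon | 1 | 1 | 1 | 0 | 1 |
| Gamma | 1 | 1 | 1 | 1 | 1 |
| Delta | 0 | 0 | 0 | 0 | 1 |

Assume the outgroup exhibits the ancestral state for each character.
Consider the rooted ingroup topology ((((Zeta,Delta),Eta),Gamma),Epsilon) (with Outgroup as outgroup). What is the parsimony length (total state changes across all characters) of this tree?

Map each character onto ((((Zeta,Delta),Eta),Gamma),Epsilon) (rooted by Outgroup) and count the minimum state changes it requires (Fitch parsimony):
C1: 1; C2: 1; C3: 2; C4: 2; C5: 1.
Total tree length = 7.

7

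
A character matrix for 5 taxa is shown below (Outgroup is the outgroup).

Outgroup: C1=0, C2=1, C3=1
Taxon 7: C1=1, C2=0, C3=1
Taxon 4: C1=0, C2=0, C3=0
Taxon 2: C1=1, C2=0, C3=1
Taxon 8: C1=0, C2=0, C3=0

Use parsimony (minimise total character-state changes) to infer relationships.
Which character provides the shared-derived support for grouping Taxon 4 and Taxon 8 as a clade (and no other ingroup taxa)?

C3

Character polarity is set by the outgroup: the derived state is whichever differs from the outgroup's state, so for C2, C3 the derived state is '0', and for the remaining characters it is '1'.
Only Taxon 2 and Taxon 7 show the derived state '1' for C1, supporting them as a clade.
C2 (derived state '0') is shared by all ingroup taxa — unites the whole ingroup.
Only Taxon 4 and Taxon 8 show the derived state '0' for C3, supporting them as a clade.
Most parsimonious ingroup topology: ((Taxon 7,Taxon 2),(Taxon 4,Taxon 8)).
The clade {Taxon 4, Taxon 8} is supported by C3: its derived state '0' occurs in exactly those taxa and in no other taxon (including the outgroup).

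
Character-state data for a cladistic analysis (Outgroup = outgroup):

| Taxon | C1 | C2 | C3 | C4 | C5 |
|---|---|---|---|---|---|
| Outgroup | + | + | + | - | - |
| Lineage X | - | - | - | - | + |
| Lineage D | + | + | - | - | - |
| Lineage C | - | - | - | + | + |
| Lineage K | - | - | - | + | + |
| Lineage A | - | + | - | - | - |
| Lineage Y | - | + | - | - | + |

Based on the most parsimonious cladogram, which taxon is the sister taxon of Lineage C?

Lineage K

Character polarity is set by the outgroup: the derived state is whichever differs from the outgroup's state, so for C1, C2, C3 the derived state is '-', and for the remaining characters it is '+'.
C1: derived state '-' in Lineage A, Lineage C, Lineage K, Lineage X, and Lineage Y only — synapomorphy for {Lineage A, Lineage C, Lineage K, Lineage X, Lineage Y}.
Only Lineage C, Lineage K, and Lineage X show the derived state '-' for C2, supporting them as a clade.
C3 (derived state '-') is shared by all ingroup taxa — unites the whole ingroup.
C4 (derived state '+') is shared by Lineage C and Lineage K — a synapomorphy uniting that clade.
Only Lineage C, Lineage K, Lineage X, and Lineage Y show the derived state '+' for C5, supporting them as a clade.
Most parsimonious ingroup topology: ((((Lineage X,(Lineage C,Lineage K)),Lineage Y),Lineage A),Lineage D).
Lineage C and Lineage K form a cherry on this tree, so they are sister taxa.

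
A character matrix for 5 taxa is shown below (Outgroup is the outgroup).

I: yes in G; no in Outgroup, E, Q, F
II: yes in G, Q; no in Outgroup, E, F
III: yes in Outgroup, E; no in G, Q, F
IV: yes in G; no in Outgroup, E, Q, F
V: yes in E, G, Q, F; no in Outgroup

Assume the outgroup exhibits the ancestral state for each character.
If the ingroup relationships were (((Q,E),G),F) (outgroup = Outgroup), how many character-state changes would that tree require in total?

7

Map each character onto (((Q,E),G),F) (rooted by Outgroup) and count the minimum state changes it requires (Fitch parsimony):
I: 1; II: 2; III: 2; IV: 1; V: 1.
Total tree length = 7.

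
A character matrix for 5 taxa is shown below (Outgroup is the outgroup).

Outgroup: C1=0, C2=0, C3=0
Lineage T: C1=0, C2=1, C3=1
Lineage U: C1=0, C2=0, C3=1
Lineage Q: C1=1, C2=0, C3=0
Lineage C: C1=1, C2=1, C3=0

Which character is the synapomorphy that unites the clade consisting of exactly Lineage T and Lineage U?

C3

The outgroup has state '0' for every character, so '1' is the derived state throughout.
C1: derived state '1' in Lineage C and Lineage Q only — synapomorphy for {Lineage C, Lineage Q}.
C2 (state '1') occurs in Lineage C and Lineage T but conflicts with the nesting implied by the other characters — most parsimoniously interpreted as homoplasy.
Only Lineage T and Lineage U show the derived state '1' for C3, supporting them as a clade.
Most parsimonious ingroup topology: ((Lineage T,Lineage U),(Lineage Q,Lineage C)).
The clade {Lineage T, Lineage U} is supported by C3: its derived state '1' occurs in exactly those taxa and in no other taxon (including the outgroup).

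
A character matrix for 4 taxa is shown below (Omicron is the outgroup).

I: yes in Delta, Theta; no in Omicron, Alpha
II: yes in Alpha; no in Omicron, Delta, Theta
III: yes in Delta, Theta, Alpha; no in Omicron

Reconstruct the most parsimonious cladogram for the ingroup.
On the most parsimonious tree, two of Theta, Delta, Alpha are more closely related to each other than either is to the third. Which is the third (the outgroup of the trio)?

The outgroup has state 'no' for every character, so 'yes' is the derived state throughout.
I (derived state 'yes') is shared by Delta and Theta — a synapomorphy uniting that clade.
II: derived state 'yes' in Alpha only — an autapomorphy, so it tells us nothing about relationships among taxa.
All ingroup taxa share the derived state 'yes' for III; it defines the ingroup but does not resolve relationships within it.
Most parsimonious ingroup topology: ((Delta,Theta),Alpha).
Delta and Theta share a more recent common ancestor with each other than either does with Alpha, so Alpha is the least closely related of the three.

Alpha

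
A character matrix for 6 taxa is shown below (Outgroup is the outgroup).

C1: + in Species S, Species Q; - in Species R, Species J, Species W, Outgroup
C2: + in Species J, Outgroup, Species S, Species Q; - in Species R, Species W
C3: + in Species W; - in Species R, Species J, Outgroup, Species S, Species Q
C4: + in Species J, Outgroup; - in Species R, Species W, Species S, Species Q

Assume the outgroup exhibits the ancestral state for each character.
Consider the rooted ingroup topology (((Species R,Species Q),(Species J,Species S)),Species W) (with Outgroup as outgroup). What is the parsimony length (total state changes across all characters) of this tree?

7

Map each character onto (((Species R,Species Q),(Species J,Species S)),Species W) (rooted by Outgroup) and count the minimum state changes it requires (Fitch parsimony):
C1: 2; C2: 2; C3: 1; C4: 2.
Total tree length = 7.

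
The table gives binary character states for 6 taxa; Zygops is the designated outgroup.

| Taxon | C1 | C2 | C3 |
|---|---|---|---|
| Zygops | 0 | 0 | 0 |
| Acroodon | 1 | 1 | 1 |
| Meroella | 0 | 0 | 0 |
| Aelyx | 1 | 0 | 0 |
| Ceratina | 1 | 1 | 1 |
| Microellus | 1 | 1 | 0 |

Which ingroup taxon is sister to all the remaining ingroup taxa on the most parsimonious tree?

The outgroup has state '0' for every character, so '1' is the derived state throughout.
C1 (derived state '1') is shared by Acroodon, Aelyx, Ceratina, and Microellus — a synapomorphy uniting that clade.
C2: derived state '1' in Acroodon, Ceratina, and Microellus only — synapomorphy for {Acroodon, Ceratina, Microellus}.
C3 (derived state '1') is shared by Acroodon and Ceratina — a synapomorphy uniting that clade.
Most parsimonious ingroup topology: ((((Acroodon,Ceratina),Microellus),Aelyx),Meroella).
Meroella is sister to the clade containing all other ingroup taxa, so it is the earliest-diverging (most basal) ingroup lineage.

Meroella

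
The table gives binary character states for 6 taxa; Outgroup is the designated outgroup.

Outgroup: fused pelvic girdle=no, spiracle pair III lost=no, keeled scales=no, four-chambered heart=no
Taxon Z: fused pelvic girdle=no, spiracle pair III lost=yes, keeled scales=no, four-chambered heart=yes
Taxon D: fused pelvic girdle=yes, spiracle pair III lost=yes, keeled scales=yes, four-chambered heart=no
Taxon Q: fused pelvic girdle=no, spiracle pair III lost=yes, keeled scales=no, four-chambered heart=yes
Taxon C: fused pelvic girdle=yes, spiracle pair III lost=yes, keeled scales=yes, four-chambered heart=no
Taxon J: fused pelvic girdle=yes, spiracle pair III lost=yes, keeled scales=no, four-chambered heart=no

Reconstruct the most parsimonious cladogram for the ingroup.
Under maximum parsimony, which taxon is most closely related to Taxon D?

The outgroup has state 'no' for every character, so 'yes' is the derived state throughout.
Only Taxon C, Taxon D, and Taxon J show the derived state 'yes' for fused pelvic girdle, supporting them as a clade.
All ingroup taxa share the derived state 'yes' for spiracle pair III lost; it defines the ingroup but does not resolve relationships within it.
keeled scales: derived state 'yes' in Taxon C and Taxon D only — synapomorphy for {Taxon C, Taxon D}.
Only Taxon Q and Taxon Z show the derived state 'yes' for four-chambered heart, supporting them as a clade.
Most parsimonious ingroup topology: ((Taxon Z,Taxon Q),((Taxon D,Taxon C),Taxon J)).
Taxon D and Taxon C form a cherry on this tree, so they are sister taxa.

Taxon C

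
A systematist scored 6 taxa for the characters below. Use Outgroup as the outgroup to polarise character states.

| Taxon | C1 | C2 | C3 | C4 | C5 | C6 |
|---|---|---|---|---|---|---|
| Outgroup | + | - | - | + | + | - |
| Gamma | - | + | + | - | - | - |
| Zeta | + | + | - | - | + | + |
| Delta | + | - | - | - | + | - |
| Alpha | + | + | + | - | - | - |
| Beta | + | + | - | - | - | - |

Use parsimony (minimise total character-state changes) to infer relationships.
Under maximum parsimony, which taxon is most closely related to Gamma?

Character polarity is set by the outgroup: the derived state is whichever differs from the outgroup's state, so for C1, C4, C5 the derived state is '-', and for the remaining characters it is '+'.
C1: derived state '-' in Gamma only — an autapomorphy, so it tells us nothing about relationships among taxa.
Only Alpha, Beta, Gamma, and Zeta show the derived state '+' for C2, supporting them as a clade.
C3 (derived state '+') is shared by Alpha and Gamma — a synapomorphy uniting that clade.
C4 (derived state '-') is shared by all ingroup taxa — unites the whole ingroup.
C5: derived state '-' in Alpha, Beta, and Gamma only — synapomorphy for {Alpha, Beta, Gamma}.
C6: derived state '+' in Zeta only — an autapomorphy, so it tells us nothing about relationships among taxa.
Most parsimonious ingroup topology: ((((Gamma,Alpha),Beta),Zeta),Delta).
Gamma and Alpha form a cherry on this tree, so they are sister taxa.

Alpha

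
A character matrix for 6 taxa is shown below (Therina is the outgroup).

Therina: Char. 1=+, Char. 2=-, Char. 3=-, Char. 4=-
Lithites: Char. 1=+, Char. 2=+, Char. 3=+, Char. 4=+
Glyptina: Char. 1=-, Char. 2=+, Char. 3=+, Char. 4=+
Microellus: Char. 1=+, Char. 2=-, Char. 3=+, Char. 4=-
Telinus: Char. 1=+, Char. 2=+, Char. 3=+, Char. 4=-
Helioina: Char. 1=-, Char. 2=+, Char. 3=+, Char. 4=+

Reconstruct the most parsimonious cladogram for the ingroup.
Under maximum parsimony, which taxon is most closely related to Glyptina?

Helioina

Character polarity is set by the outgroup: the derived state is whichever differs from the outgroup's state, so for Char. 1 the derived state is '-', and for the remaining characters it is '+'.
Char. 1 (derived state '-') is shared by Glyptina and Helioina — a synapomorphy uniting that clade.
Only Glyptina, Helioina, Lithites, and Telinus show the derived state '+' for Char. 2, supporting them as a clade.
Char. 3 (derived state '+') is shared by all ingroup taxa — unites the whole ingroup.
Char. 4: derived state '+' in Glyptina, Helioina, and Lithites only — synapomorphy for {Glyptina, Helioina, Lithites}.
Most parsimonious ingroup topology: (((Lithites,(Glyptina,Helioina)),Telinus),Microellus).
Glyptina and Helioina form a cherry on this tree, so they are sister taxa.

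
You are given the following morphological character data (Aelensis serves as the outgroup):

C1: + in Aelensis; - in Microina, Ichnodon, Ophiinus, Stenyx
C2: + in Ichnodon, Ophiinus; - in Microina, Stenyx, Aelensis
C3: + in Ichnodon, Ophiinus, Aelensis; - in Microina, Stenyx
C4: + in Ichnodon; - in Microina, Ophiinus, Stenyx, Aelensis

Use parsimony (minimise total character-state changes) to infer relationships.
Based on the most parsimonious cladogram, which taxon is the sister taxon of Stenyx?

Character polarity is set by the outgroup: the derived state is whichever differs from the outgroup's state, so for C1, C3 the derived state is '-', and for the remaining characters it is '+'.
C1 (derived state '-') is shared by all ingroup taxa — unites the whole ingroup.
C2: derived state '+' in Ichnodon and Ophiinus only — synapomorphy for {Ichnodon, Ophiinus}.
C3 (derived state '-') is shared by Microina and Stenyx — a synapomorphy uniting that clade.
C4 (derived state '+') is unique to Ichnodon (autapomorphy; uninformative for grouping).
Most parsimonious ingroup topology: ((Ophiinus,Ichnodon),(Stenyx,Microina)).
Stenyx and Microina form a cherry on this tree, so they are sister taxa.

Microina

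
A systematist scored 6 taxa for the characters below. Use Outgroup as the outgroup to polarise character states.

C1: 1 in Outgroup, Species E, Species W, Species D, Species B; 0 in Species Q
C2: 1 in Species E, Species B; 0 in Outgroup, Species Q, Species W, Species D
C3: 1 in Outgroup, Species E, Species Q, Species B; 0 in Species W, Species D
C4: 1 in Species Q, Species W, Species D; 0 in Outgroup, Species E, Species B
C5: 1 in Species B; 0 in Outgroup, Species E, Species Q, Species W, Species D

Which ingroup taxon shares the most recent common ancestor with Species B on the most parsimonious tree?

Character polarity is set by the outgroup: the derived state is whichever differs from the outgroup's state, so for C1, C3 the derived state is '0', and for the remaining characters it is '1'.
C1 (derived state '0') is unique to Species Q (autapomorphy; uninformative for grouping).
C2 (derived state '1') is shared by Species B and Species E — a synapomorphy uniting that clade.
C3 (derived state '0') is shared by Species D and Species W — a synapomorphy uniting that clade.
Only Species D, Species Q, and Species W show the derived state '1' for C4, supporting them as a clade.
C5: derived state '1' in Species B only — an autapomorphy, so it tells us nothing about relationships among taxa.
Most parsimonious ingroup topology: ((Species E,Species B),(Species Q,(Species W,Species D))).
Species B and Species E form a cherry on this tree, so they are sister taxa.

Species E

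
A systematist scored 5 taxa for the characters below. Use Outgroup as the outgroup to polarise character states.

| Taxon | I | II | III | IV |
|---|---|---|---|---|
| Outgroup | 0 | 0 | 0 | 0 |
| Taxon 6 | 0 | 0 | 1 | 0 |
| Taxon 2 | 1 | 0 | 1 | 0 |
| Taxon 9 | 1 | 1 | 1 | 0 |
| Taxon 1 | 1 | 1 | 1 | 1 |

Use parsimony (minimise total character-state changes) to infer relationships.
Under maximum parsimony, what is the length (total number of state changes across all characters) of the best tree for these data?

4

The outgroup has state '0' for every character, so '1' is the derived state throughout.
I: derived state '1' in Taxon 1, Taxon 2, and Taxon 9 only — synapomorphy for {Taxon 1, Taxon 2, Taxon 9}.
II: derived state '1' in Taxon 1 and Taxon 9 only — synapomorphy for {Taxon 1, Taxon 9}.
All ingroup taxa share the derived state '1' for III; it defines the ingroup but does not resolve relationships within it.
IV: derived state '1' in Taxon 1 only — an autapomorphy, so it tells us nothing about relationships among taxa.
Most parsimonious ingroup topology: (Taxon 6,(Taxon 2,(Taxon 9,Taxon 1))).
Changes per character on this tree: I: 1; II: 1; III: 1; IV: 1.
Total = 4.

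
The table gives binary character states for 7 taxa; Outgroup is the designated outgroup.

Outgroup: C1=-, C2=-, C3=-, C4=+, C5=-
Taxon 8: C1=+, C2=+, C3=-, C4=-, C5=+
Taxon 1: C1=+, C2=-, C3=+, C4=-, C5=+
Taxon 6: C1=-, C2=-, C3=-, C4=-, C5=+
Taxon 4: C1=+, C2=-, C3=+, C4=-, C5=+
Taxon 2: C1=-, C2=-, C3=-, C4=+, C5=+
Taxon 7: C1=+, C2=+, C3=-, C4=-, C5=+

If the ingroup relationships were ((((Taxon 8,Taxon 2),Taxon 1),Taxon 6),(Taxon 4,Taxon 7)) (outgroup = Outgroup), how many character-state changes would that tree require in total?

Map each character onto ((((Taxon 8,Taxon 2),Taxon 1),Taxon 6),(Taxon 4,Taxon 7)) (rooted by Outgroup) and count the minimum state changes it requires (Fitch parsimony):
C1: 3; C2: 2; C3: 2; C4: 2; C5: 1.
Total tree length = 10.

10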